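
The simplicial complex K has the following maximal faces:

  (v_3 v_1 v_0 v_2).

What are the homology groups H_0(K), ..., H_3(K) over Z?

H_0 ≅ Z,  H_1 = 0,  H_2 = 0,  H_3 = 0.

Order the vertices as v_0 < v_1 < v_2 < v_3. Listing each simplex with vertices in this order, K has dimension 3 with simplices:

  0-simplices (4): [v_0], [v_1], [v_2], [v_3]
  1-simplices (6): [v_0,v_1], [v_0,v_2], [v_0,v_3], [v_1,v_2], [v_1,v_3], [v_2,v_3]
  2-simplices (4): [v_0,v_1,v_2], [v_0,v_1,v_3], [v_0,v_2,v_3], [v_1,v_2,v_3]
  3-simplices (1): [v_0,v_1,v_2,v_3]

so the chain groups are C_0 ≅ Z^4, C_1 ≅ Z^6, C_2 ≅ Z^4, C_3 ≅ Z^1.

The boundary map ∂_1: C_1 → C_0 sends each edge [p,q] (with p < q) to q − p.
The resulting 4×6 matrix has rank 3, and its Smith normal form has invariant factors (1,1,1).

The boundary map ∂_2: C_2 → C_1 maps a triangle to the signed sum of its edges. For instance
  ∂[v_0,v_2,v_3] = [v_2,v_3] − [v_0,v_3] + [v_0,v_2],
  ∂[v_0,v_1,v_2] = [v_1,v_2] − [v_0,v_2] + [v_0,v_1].
This gives a 6×4 integer matrix of rank 3; reducing to Smith normal form yields diagonal entries (1,1,1).

The boundary map ∂_3: C_3 → C_2 sends each 3-simplex σ to the alternating sum Σ_i (−1)^i (σ with its i-th vertex removed). For instance
  ∂[v_0,v_1,v_2,v_3] = [v_1,v_2,v_3] − [v_0,v_2,v_3] + [v_0,v_1,v_3] − [v_0,v_1,v_2].
As a 4×1 matrix over Z this has rank 1, with invariant factors (1).

Now H_k = ker ∂_k / im ∂_{k+1}, so:

  H_0: rank C_0 − rank ∂_1 = 4 − 3 = 1, and the invariant factors of ∂_1 are all 1, so H_0 ≅ Z.
  H_1: rank ker ∂_1 − rank ∂_2 = (6 − 3) − 3 = 0, and the invariant factors of ∂_2 are all 1, so H_1 ≅ 0.
  H_2: rank ker ∂_2 − rank ∂_3 = (4 − 3) − 1 = 0, and the invariant factors of ∂_3 are all 1, so H_2 ≅ 0.
  H_3: rank ker ∂_3 − rank ∂_4 = (1 − 1) − 0 = 0, and there is no ∂_4, so H_3 ≅ 0.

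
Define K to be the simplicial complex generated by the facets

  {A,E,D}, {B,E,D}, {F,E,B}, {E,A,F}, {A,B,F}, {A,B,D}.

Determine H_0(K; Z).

H_0 = Z.

We work with the vertex ordering A < B < D < E < F. The simplices of K, each written with vertices in increasing order, are:

  0-simplices (5): A, B, D, E, F
  1-simplices (9): AB, AD, AE, AF, BD, BE, BF, DE, EF
  2-simplices (6): ABD, ABF, ADE, AEF, BDE, BEF

so the chain groups are C_0 ≅ Z^5, C_1 ≅ Z^9, C_2 ≅ Z^6.

Boundary ∂_1: C_1 → C_0 maps an edge to its endpoints' difference, ∂[p,q] = q − p. For instance
  ∂BD = D − B.
This gives a 5×9 integer matrix of rank 4; reducing to Smith normal form yields diagonal entries (1,1,1,1).

Boundary ∂_2: C_2 → C_1 acts by ∂[p,q,r] = [q,r] − [p,r] + [p,q]. For instance
  ∂BDE = DE − BE + BD,
  ∂BEF = EF − BF + BE.
The 9×6 boundary matrix has rank 5 and Smith normal form diag(1,1,1,1,1).

Now H_k = ker ∂_k / im ∂_{k+1}, so:

  H_0: rank C_0 − rank ∂_1 = 5 − 4 = 1, and the invariant factors of ∂_1 are all 1, so H_0 ≅ Z.

(K is a triangulation of the 2-sphere S^2.)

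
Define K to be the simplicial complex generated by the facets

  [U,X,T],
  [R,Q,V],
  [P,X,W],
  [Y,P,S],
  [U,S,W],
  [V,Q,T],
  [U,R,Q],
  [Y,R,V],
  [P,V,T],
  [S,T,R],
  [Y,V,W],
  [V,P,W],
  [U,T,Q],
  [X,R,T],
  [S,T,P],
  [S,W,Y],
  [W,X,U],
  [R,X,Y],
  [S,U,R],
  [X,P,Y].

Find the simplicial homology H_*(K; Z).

K has 10 vertices, 30 edges, 20 triangles.
rank ∂_0 = 0, rank ∂_1 = 9 ⇒ b_0 = 10 − 0 − 9 = 1; all invariant factors of ∂_1 are 1 so no torsion. So H_0 = Z.
rank ∂_1 = 9, rank ∂_2 = 20 ⇒ b_1 = 30 − 9 − 20 = 1; ∂_2 has invariant factor(s) [2] giving torsion. So H_1 = Z ⊕ Z/2.
rank ∂_2 = 20, rank ∂_3 = 0 ⇒ b_2 = 20 − 20 − 0 = 0. So H_2 = 0.

H_0 = Z,  H_1 = Z ⊕ Z/2,  H_2 = 0.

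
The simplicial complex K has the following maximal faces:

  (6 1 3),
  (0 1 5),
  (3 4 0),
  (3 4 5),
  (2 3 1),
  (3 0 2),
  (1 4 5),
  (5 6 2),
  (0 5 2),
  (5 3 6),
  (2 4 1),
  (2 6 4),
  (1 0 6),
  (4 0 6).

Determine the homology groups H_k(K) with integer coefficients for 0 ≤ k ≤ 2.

H_0 = Z,  H_1 = Z^2,  H_2 = Z.

Fix the vertex order 0 < 1 < 2 < 3 < 4 < 5 < 6 and write every simplex with vertices in increasing order. Then dim K = 2 and the simplices of K are:

  0-simplices (7): [0], [1], [2], [3], [4], [5], [6]
  1-simplices (21): [0,1], [0,2], [0,3], [0,4], [0,5], [0,6], [1,2], [1,3], [1,4], [1,5], [1,6], [2,3], [2,4], [2,5], [2,6], [3,4], [3,5], [3,6], [4,5], [4,6], [5,6]
  2-simplices (14): [0,1,5], [0,1,6], [0,2,3], [0,2,5], [0,3,4], [0,4,6], [1,2,3], [1,2,4], [1,3,6], [1,4,5], [2,4,6], [2,5,6], [3,4,5], [3,5,6]

so the chain groups are C_0 ≅ Z^7, C_1 ≅ Z^21, C_2 ≅ Z^14.

Boundary ∂_1: C_1 → C_0 is given by ∂[p,q] = [q] − [p]. For instance
  ∂[1,6] = [6] − [1].
This gives a 7×21 integer matrix of rank 6; reducing to Smith normal form yields diagonal entries (1,1,1,1,1,1).

∂_2: C_2 → C_1 sends each 2-simplex [p,q,r] to [q,r] − [p,r] + [p,q]. For instance
  ∂[1,2,4] = [2,4] − [1,4] + [1,2],
  ∂[2,5,6] = [5,6] − [2,6] + [2,5].
This gives a 21×14 integer matrix of rank 13; reducing to Smith normal form yields diagonal entries (1,1,1,1,1,1,1,1,1,1,1,1,1).

Computing H_k = (kernel of ∂_k) / (image of ∂_{k+1}):

  H_0: rank C_0 − rank ∂_1 = 7 − 6 = 1, and the invariant factors of ∂_1 are all 1, so H_0 ≅ Z.
  H_1: rank ker ∂_1 − rank ∂_2 = (21 − 6) − 13 = 2, and the invariant factors of ∂_2 are all 1, so H_1 ≅ Z^2.
  H_2: rank ker ∂_2 − rank ∂_3 = (14 − 13) − 0 = 1, and there is no ∂_3, so H_2 ≅ Z.

As a check, the Euler characteristic is 7 − 21 + 14 = 0, which agrees with 1 − 2 + 1 = 0.
(K is a triangulation of the torus T^2.)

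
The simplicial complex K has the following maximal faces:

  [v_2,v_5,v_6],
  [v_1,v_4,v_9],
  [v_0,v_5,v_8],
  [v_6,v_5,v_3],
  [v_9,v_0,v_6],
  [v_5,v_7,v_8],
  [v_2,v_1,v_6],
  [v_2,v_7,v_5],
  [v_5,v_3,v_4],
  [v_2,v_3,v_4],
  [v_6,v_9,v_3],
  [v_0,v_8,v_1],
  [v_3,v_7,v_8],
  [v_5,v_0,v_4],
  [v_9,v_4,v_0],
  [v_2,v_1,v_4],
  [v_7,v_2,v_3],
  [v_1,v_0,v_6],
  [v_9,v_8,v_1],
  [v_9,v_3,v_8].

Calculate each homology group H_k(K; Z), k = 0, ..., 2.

We work with the vertex ordering v_0 < v_1 < v_2 < v_3 < v_4 < v_5 < v_6 < v_7 < v_8 < v_9. The simplices of K, each written with vertices in increasing order, are:

  0-simplices (10): [v_0], [v_1], [v_2], [v_3], [v_4], [v_5], [v_6], [v_7], [v_8], [v_9]
  1-simplices (30): (30 of them)
  2-simplices (20): (20 of them)

Hence C_0 ≅ Z^10, C_1 ≅ Z^30, C_2 ≅ Z^20.

The boundary map ∂_1: C_1 → C_0 is given by ∂[p,q] = [q] − [p]. For instance
  ∂[v_5,v_6] = [v_6] − [v_5].
The resulting 10×30 matrix has rank 9, and its Smith normal form has invariant factors (1,1,1,1,1,1,1,1,1).

The boundary map ∂_2: C_2 → C_1 sends each 2-simplex [p,q,r] to [q,r] − [p,r] + [p,q]. For instance
  ∂[v_3,v_6,v_9] = [v_6,v_9] − [v_3,v_9] + [v_3,v_6],
  ∂[v_2,v_3,v_7] = [v_3,v_7] − [v_2,v_7] + [v_2,v_3].
As a 30×20 matrix over Z this has rank 20, with invariant factors (1,1,1,1,1,1,1,1,1,1,1,1,1,1,1,1,1,1,1,2).

Computing H_k = (kernel of ∂_k) / (image of ∂_{k+1}):

  H_0: rank C_0 − rank ∂_1 = 10 − 9 = 1, and the invariant factors of ∂_1 are all 1, so H_0 = Z.
  H_1: rank ker ∂_1 − rank ∂_2 = (30 − 9) − 20 = 1, and ∂_2 has invariant factor 2 > 1, so H_1 = Z × Z/2.
  H_2: rank ker ∂_2 − rank ∂_3 = (20 − 20) − 0 = 0, and there is no ∂_3, so H_2 = 0.

(K is a triangulation of the Klein bottle.)

H_0 ≅ Z,  H_1 ≅ Z × Z/2,  H_2 = 0.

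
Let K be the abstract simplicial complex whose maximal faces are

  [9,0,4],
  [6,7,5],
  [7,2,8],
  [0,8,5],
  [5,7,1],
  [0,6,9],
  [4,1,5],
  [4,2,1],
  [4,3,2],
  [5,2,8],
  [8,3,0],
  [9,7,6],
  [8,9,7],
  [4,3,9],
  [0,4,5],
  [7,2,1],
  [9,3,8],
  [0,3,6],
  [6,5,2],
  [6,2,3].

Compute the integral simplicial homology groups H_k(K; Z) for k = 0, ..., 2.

We work with the vertex ordering 0 < 1 < 2 < 3 < 4 < 5 < 6 < 7 < 8 < 9. The simplices of K, each written with vertices in increasing order, are:

  0-simplices (10): [0], [1], [2], [3], [4], [5], [6], [7], [8], [9]
  1-simplices (30): (30 of them)
  2-simplices (20): (20 of them)

Hence C_0 ≅ Z^10, C_1 ≅ Z^30, C_2 ≅ Z^20.

∂_1: C_1 → C_0 maps an edge to its endpoints' difference, ∂[p,q] = q − p. For instance
  ∂[6,9] = [9] − [6].
The 10×30 boundary matrix has rank 9 and Smith normal form diag(1,1,1,1,1,1,1,1,1).

∂_2: C_2 → C_1 sends each 2-simplex [p,q,r] to [q,r] − [p,r] + [p,q]. For instance
  ∂[0,4,5] = [4,5] − [0,5] + [0,4],
  ∂[2,3,6] = [3,6] − [2,6] + [2,3].
The 30×20 boundary matrix has rank 20 and Smith normal form diag(1,1,1,1,1,1,1,1,1,1,1,1,1,1,1,1,1,1,1,2).

Now H_k = ker ∂_k / im ∂_{k+1}, so:

  H_0: rank C_0 − rank ∂_1 = 10 − 9 = 1, and the invariant factors of ∂_1 are all 1, so H_0 ≅ Z.
  H_1: rank ker ∂_1 − rank ∂_2 = (30 − 9) − 20 = 1, and ∂_2 has invariant factor 2 > 1, so H_1 ≅ Z × Z/2.
  H_2: rank ker ∂_2 − rank ∂_3 = (20 − 20) − 0 = 0, and there is no ∂_3, so H_2 ≅ 0.

As a check, the Euler characteristic is 10 − 30 + 20 = 0, which agrees with 1 − 1 + 0 = 0.

H_0 = Z,  H_1 = Z × Z/2,  H_2 = 0.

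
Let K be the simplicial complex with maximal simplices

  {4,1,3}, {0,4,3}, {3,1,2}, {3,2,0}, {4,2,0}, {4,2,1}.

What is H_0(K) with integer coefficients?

H_0 ≅ Z.

We work with the vertex ordering 0 < 1 < 2 < 3 < 4. The simplices of K, each written with vertices in increasing order, are:

  0-simplices (5): [0], [1], [2], [3], [4]
  1-simplices (9): [0,2], [0,3], [0,4], [1,2], [1,3], [1,4], [2,3], [2,4], [3,4]
  2-simplices (6): [0,2,3], [0,2,4], [0,3,4], [1,2,3], [1,2,4], [1,3,4]

so the chain groups are C_0 ≅ Z^5, C_1 ≅ Z^9, C_2 ≅ Z^6.

Boundary ∂_1: C_1 → C_0 is given by ∂[p,q] = [q] − [p].
The resulting 5×9 matrix has rank 4, and its Smith normal form has invariant factors (1,1,1,1).

The boundary map ∂_2: C_2 → C_1 acts by ∂[p,q,r] = [q,r] − [p,r] + [p,q]. For instance
  ∂[1,2,3] = [2,3] − [1,3] + [1,2],
  ∂[1,2,4] = [2,4] − [1,4] + [1,2].
The 9×6 boundary matrix has rank 5 and Smith normal form diag(1,1,1,1,1).

Computing H_k = (kernel of ∂_k) / (image of ∂_{k+1}):

  H_0: rank C_0 − rank ∂_1 = 5 − 4 = 1, and the invariant factors of ∂_1 are all 1, so H_0 ≅ Z.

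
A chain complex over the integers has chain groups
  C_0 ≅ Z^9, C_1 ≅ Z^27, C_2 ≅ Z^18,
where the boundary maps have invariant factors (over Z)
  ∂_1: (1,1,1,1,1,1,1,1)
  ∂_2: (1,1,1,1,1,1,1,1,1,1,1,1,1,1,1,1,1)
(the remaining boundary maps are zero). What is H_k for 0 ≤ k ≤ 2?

H_0: b_0 = 9 − 0 − 8 = 1; torsion from ∂_1 factors > 1: none. So H_0 ≅ Z.
H_1: b_1 = 27 − 8 − 17 = 2; torsion from ∂_2 factors > 1: none. So H_1 ≅ Z^2.
H_2: b_2 = 18 − 17 − 0 = 1; torsion from ∂_3 factors > 1: none. So H_2 ≅ Z.

H_0 ≅ Z,  H_1 ≅ Z^2,  H_2 ≅ Z.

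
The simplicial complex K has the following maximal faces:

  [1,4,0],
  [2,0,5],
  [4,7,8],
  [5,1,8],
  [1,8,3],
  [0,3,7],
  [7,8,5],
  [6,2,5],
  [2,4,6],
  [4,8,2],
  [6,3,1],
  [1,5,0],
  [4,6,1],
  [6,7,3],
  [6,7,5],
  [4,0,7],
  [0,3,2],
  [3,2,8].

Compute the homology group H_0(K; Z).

H_0 ≅ Z.

K has 9 vertices, 27 edges, 18 triangles.
rank ∂_0 = 0, rank ∂_1 = 8 ⇒ b_0 = 9 − 0 − 8 = 1; all invariant factors of ∂_1 are 1 so no torsion. So H_0 ≅ Z.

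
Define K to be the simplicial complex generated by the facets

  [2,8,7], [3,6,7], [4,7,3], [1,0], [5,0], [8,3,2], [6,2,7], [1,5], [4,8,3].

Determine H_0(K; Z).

H_0 = Z^2.

Order the vertices as 0 < 1 < 2 < 3 < 4 < 5 < 6 < 7 < 8. Listing each simplex with vertices in this order, K has dimension 2 with simplices:

  0-simplices (9): [0], [1], [2], [3], [4], [5], [6], [7], [8]
  1-simplices (15): [0,1], [0,5], [1,5], [2,3], [2,6], [2,7], [2,8], [3,4], [3,6], [3,7], [3,8], [4,7], [4,8], [6,7], [7,8]
  2-simplices (6): [2,3,8], [2,6,7], [2,7,8], [3,4,7], [3,4,8], [3,6,7]

Hence C_0 ≅ Z^9, C_1 ≅ Z^15, C_2 ≅ Z^6.

Boundary ∂_1: C_1 → C_0 sends each edge [p,q] (with p < q) to q − p. For instance
  ∂[4,8] = [8] − [4].
The resulting 9×15 matrix has rank 7, and its Smith normal form has invariant factors (1,1,1,1,1,1,1).

Boundary ∂_2: C_2 → C_1 maps a triangle to the signed sum of its edges. For instance
  ∂[3,4,7] = [4,7] − [3,7] + [3,4],
  ∂[2,3,8] = [3,8] − [2,8] + [2,3].
The resulting 15×6 matrix has rank 6, and its Smith normal form has invariant factors (1,1,1,1,1,1).

Computing H_k = (kernel of ∂_k) / (image of ∂_{k+1}):

  H_0: rank C_0 − rank ∂_1 = 9 − 7 = 2, and the invariant factors of ∂_1 are all 1, so H_0 = Z^2.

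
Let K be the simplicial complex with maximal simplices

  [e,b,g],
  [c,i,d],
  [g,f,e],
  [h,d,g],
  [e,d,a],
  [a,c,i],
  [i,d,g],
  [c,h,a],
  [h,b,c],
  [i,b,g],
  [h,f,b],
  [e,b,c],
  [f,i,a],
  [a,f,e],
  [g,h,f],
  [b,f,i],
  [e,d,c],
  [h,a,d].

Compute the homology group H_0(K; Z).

We work with the vertex ordering a < b < c < d < e < f < g < h < i. The simplices of K, each written with vertices in increasing order, are:

  0-simplices (9): a, b, c, d, e, f, g, h, i
  1-simplices (27): ac, ad, ae, af, ah, ai, bc, be, bf, bg, bh, bi, cd, ce, ch, ci, de, dg, dh, di, ef, eg, fg, fh, fi, gh, gi
  2-simplices (18): ach, aci, ade, adh, aef, afi, bce, bch, beg, bfh, bfi, bgi, cde, cdi, dgh, dgi, efg, fgh

giving chain groups C_0 ≅ Z^9, C_1 ≅ Z^27, C_2 ≅ Z^18.

∂_1: C_1 → C_0 maps an edge to its endpoints' difference, ∂[p,q] = q − p.
This gives a 9×27 integer matrix of rank 8; reducing to Smith normal form yields diagonal entries (1,1,1,1,1,1,1,1).

The boundary map ∂_2: C_2 → C_1 acts by ∂[p,q,r] = [q,r] − [p,r] + [p,q]. For instance
  ∂fgh = gh − fh + fg,
  ∂bfh = fh − bh + bf.
The resulting 27×18 matrix has rank 18, and its Smith normal form has invariant factors (1,1,1,1,1,1,1,1,1,1,1,1,1,1,1,1,1,2).

Computing H_k = (kernel of ∂_k) / (image of ∂_{k+1}):

  H_0: rank C_0 − rank ∂_1 = 9 − 8 = 1, and the invariant factors of ∂_1 are all 1, so H_0 ≅ Z.

(K is a triangulation of the Klein bottle.)

H_0 = Z.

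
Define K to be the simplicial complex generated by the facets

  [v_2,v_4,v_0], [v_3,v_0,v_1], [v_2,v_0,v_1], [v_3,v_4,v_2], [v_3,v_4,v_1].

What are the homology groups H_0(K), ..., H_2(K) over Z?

H_0 = Z,  H_1 = Z,  H_2 = 0.

Take the total order v_0 < v_1 < v_2 < v_3 < v_4 on the vertex set. Then K (dimension 2) consists of the simplices:

  0-simplices (5): [v_0], [v_1], [v_2], [v_3], [v_4]
  1-simplices (10): [v_0,v_1], [v_0,v_2], [v_0,v_3], [v_0,v_4], [v_1,v_2], [v_1,v_3], [v_1,v_4], [v_2,v_3], [v_2,v_4], [v_3,v_4]
  2-simplices (5): [v_0,v_1,v_2], [v_0,v_1,v_3], [v_0,v_2,v_4], [v_1,v_3,v_4], [v_2,v_3,v_4]

giving chain groups C_0 ≅ Z^5, C_1 ≅ Z^10, C_2 ≅ Z^5.

Boundary ∂_1: C_1 → C_0 maps an edge to its endpoints' difference, ∂[p,q] = q − p. For instance
  ∂[v_0,v_4] = [v_4] − [v_0].
The resulting 5×10 matrix has rank 4, and its Smith normal form has invariant factors (1,1,1,1).

The boundary map ∂_2: C_2 → C_1 acts by ∂[p,q,r] = [q,r] − [p,r] + [p,q]. For instance
  ∂[v_0,v_1,v_2] = [v_1,v_2] − [v_0,v_2] + [v_0,v_1],
  ∂[v_2,v_3,v_4] = [v_3,v_4] − [v_2,v_4] + [v_2,v_3].
As a 10×5 matrix over Z this has rank 5, with invariant factors (1,1,1,1,1).

Computing H_k = (kernel of ∂_k) / (image of ∂_{k+1}):

  H_0: rank C_0 − rank ∂_1 = 5 − 4 = 1, and the invariant factors of ∂_1 are all 1, so H_0 ≅ Z.
  H_1: rank ker ∂_1 − rank ∂_2 = (10 − 4) − 5 = 1, and the invariant factors of ∂_2 are all 1, so H_1 ≅ Z.
  H_2: rank ker ∂_2 − rank ∂_3 = (5 − 5) − 0 = 0, and there is no ∂_3, so H_2 ≅ 0.

As a check, the Euler characteristic is 5 − 10 + 5 = 0, which agrees with 1 − 1 + 0 = 0.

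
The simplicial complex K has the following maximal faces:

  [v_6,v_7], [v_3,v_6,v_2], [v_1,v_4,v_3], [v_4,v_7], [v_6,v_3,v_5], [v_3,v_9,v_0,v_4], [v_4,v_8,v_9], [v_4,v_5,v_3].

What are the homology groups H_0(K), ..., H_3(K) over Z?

H_0 = Z,  H_1 = Z,  H_2 = 0,  H_3 = 0.

Fix the vertex order v_0 < v_1 < v_2 < v_3 < v_4 < v_5 < v_6 < v_7 < v_8 < v_9 and write every simplex with vertices in increasing order. Then dim K = 3 and the simplices of K are:

  0-simplices (10): [v_0], [v_1], [v_2], [v_3], [v_4], [v_5], [v_6], [v_7], [v_8], [v_9]
  1-simplices (18): (18 of them)
  2-simplices (9): [v_0,v_3,v_4], [v_0,v_3,v_9], [v_0,v_4,v_9], [v_1,v_3,v_4], [v_2,v_3,v_6], [v_3,v_4,v_5], [v_3,v_4,v_9], [v_3,v_5,v_6], [v_4,v_8,v_9]
  3-simplices (1): [v_0,v_3,v_4,v_9]

giving chain groups C_0 ≅ Z^10, C_1 ≅ Z^18, C_2 ≅ Z^9, C_3 ≅ Z^1.

∂_1: C_1 → C_0 maps an edge to its endpoints' difference, ∂[p,q] = q − p.
The resulting 10×18 matrix has rank 9, and its Smith normal form has invariant factors (1,1,1,1,1,1,1,1,1).

Boundary ∂_2: C_2 → C_1 maps a triangle to the signed sum of its edges. For instance
  ∂[v_2,v_3,v_6] = [v_3,v_6] − [v_2,v_6] + [v_2,v_3],
  ∂[v_0,v_4,v_9] = [v_4,v_9] − [v_0,v_9] + [v_0,v_4].
This gives a 18×9 integer matrix of rank 8; reducing to Smith normal form yields diagonal entries (1,1,1,1,1,1,1,1).

Boundary ∂_3: C_3 → C_2 sends each 3-simplex σ to the alternating sum Σ_i (−1)^i (σ with its i-th vertex removed). For instance
  ∂[v_0,v_3,v_4,v_9] = [v_3,v_4,v_9] − [v_0,v_4,v_9] + [v_0,v_3,v_9] − [v_0,v_3,v_4].
As a 9×1 matrix over Z this has rank 1, with invariant factors (1).

Now H_k = ker ∂_k / im ∂_{k+1}, so:

  H_0: rank C_0 − rank ∂_1 = 10 − 9 = 1, and the invariant factors of ∂_1 are all 1, so H_0 ≅ Z.
  H_1: rank ker ∂_1 − rank ∂_2 = (18 − 9) − 8 = 1, and the invariant factors of ∂_2 are all 1, so H_1 ≅ Z.
  H_2: rank ker ∂_2 − rank ∂_3 = (9 − 8) − 1 = 0, and the invariant factors of ∂_3 are all 1, so H_2 ≅ 0.
  H_3: rank ker ∂_3 − rank ∂_4 = (1 − 1) − 0 = 0, and there is no ∂_4, so H_3 ≅ 0.

As a check, the Euler characteristic is 10 − 18 + 9 − 1 = 0, which agrees with 1 − 1 + 0 − 0 = 0.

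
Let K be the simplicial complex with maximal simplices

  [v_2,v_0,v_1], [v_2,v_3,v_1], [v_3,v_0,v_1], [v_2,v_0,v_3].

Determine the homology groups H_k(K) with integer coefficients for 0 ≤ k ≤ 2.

Order the vertices as v_0 < v_1 < v_2 < v_3. Listing each simplex with vertices in this order, K has dimension 2 with simplices:

  0-simplices (4): [v_0], [v_1], [v_2], [v_3]
  1-simplices (6): [v_0,v_1], [v_0,v_2], [v_0,v_3], [v_1,v_2], [v_1,v_3], [v_2,v_3]
  2-simplices (4): [v_0,v_1,v_2], [v_0,v_1,v_3], [v_0,v_2,v_3], [v_1,v_2,v_3]

giving chain groups C_0 ≅ Z^4, C_1 ≅ Z^6, C_2 ≅ Z^4.

∂_1: C_1 → C_0 sends each edge [p,q] (with p < q) to q − p.
As a 4×6 matrix over Z this has rank 3, with invariant factors (1,1,1).

The boundary map ∂_2: C_2 → C_1 acts by ∂[p,q,r] = [q,r] − [p,r] + [p,q]. For instance
  ∂[v_0,v_2,v_3] = [v_2,v_3] − [v_0,v_3] + [v_0,v_2],
  ∂[v_0,v_1,v_2] = [v_1,v_2] − [v_0,v_2] + [v_0,v_1].
The 6×4 boundary matrix has rank 3 and Smith normal form diag(1,1,1).

From H_k ≅ ker(∂_k) / im(∂_{k+1}) we obtain:

  H_0: rank C_0 − rank ∂_1 = 4 − 3 = 1, and the invariant factors of ∂_1 are all 1, so H_0 ≅ Z.
  H_1: rank ker ∂_1 − rank ∂_2 = (6 − 3) − 3 = 0, and the invariant factors of ∂_2 are all 1, so H_1 ≅ 0.
  H_2: rank ker ∂_2 − rank ∂_3 = (4 − 3) − 0 = 1, and there is no ∂_3, so H_2 ≅ Z.

(K is a triangulation of the 2-sphere S^2.)

H_0 ≅ Z,  H_1 = 0,  H_2 ≅ Z.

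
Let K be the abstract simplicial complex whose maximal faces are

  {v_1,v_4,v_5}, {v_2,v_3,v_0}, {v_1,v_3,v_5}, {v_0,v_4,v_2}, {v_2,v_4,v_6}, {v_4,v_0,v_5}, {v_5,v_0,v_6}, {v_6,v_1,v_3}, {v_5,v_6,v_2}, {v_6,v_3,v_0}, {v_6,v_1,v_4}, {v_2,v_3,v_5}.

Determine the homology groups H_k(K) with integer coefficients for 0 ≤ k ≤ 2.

We work with the vertex ordering v_0 < v_1 < v_2 < v_3 < v_4 < v_5 < v_6. The simplices of K, each written with vertices in increasing order, are:

  0-simplices (7): [v_0], [v_1], [v_2], [v_3], [v_4], [v_5], [v_6]
  1-simplices (18): (18 of them)
  2-simplices (12): (12 of them)

giving chain groups C_0 ≅ Z^7, C_1 ≅ Z^18, C_2 ≅ Z^12.

Boundary ∂_1: C_1 → C_0 maps an edge to its endpoints' difference, ∂[p,q] = q − p.
This gives a 7×18 integer matrix of rank 6; reducing to Smith normal form yields diagonal entries (1,1,1,1,1,1).

Boundary ∂_2: C_2 → C_1 acts by ∂[p,q,r] = [q,r] − [p,r] + [p,q]. For instance
  ∂[v_1,v_4,v_5] = [v_4,v_5] − [v_1,v_5] + [v_1,v_4],
  ∂[v_0,v_2,v_4] = [v_2,v_4] − [v_0,v_4] + [v_0,v_2].
As a 18×12 matrix over Z this has rank 12, with invariant factors (1,1,1,1,1,1,1,1,1,1,1,2).

From H_k ≅ ker(∂_k) / im(∂_{k+1}) we obtain:

  H_0: rank C_0 − rank ∂_1 = 7 − 6 = 1, and the invariant factors of ∂_1 are all 1, so H_0 = Z.
  H_1: rank ker ∂_1 − rank ∂_2 = (18 − 6) − 12 = 0, and ∂_2 has invariant factor 2 > 1, so H_1 = Z_2.
  H_2: rank ker ∂_2 − rank ∂_3 = (12 − 12) − 0 = 0, and there is no ∂_3, so H_2 = 0.

H_0 = Z,  H_1 = Z_2,  H_2 = 0.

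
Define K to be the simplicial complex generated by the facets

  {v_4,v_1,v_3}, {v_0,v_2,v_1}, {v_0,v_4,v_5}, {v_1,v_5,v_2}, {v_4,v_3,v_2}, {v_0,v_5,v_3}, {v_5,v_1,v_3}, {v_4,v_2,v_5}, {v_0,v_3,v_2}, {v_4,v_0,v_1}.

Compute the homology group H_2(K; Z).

We work with the vertex ordering v_0 < v_1 < v_2 < v_3 < v_4 < v_5. The simplices of K, each written with vertices in increasing order, are:

  0-simplices (6): [v_0], [v_1], [v_2], [v_3], [v_4], [v_5]
  1-simplices (15): (15 of them)
  2-simplices (10): [v_0,v_1,v_2], [v_0,v_1,v_4], [v_0,v_2,v_3], [v_0,v_3,v_5], [v_0,v_4,v_5], [v_1,v_2,v_5], [v_1,v_3,v_4], [v_1,v_3,v_5], [v_2,v_3,v_4], [v_2,v_4,v_5]

giving chain groups C_0 ≅ Z^6, C_1 ≅ Z^15, C_2 ≅ Z^10.

Boundary ∂_1: C_1 → C_0 sends each edge [p,q] (with p < q) to q − p. For instance
  ∂[v_2,v_3] = [v_3] − [v_2].
The 6×15 boundary matrix has rank 5 and Smith normal form diag(1,1,1,1,1).

Boundary ∂_2: C_2 → C_1 maps a triangle to the signed sum of its edges. For instance
  ∂[v_0,v_3,v_5] = [v_3,v_5] − [v_0,v_5] + [v_0,v_3],
  ∂[v_0,v_1,v_4] = [v_1,v_4] − [v_0,v_4] + [v_0,v_1].
The resulting 15×10 matrix has rank 10, and its Smith normal form has invariant factors (1,1,1,1,1,1,1,1,1,2).

Now H_k = ker ∂_k / im ∂_{k+1}, so:

  H_2: rank ker ∂_2 − rank ∂_3 = (10 − 10) − 0 = 0, and there is no ∂_3, so H_2 = 0.

H_2 = 0.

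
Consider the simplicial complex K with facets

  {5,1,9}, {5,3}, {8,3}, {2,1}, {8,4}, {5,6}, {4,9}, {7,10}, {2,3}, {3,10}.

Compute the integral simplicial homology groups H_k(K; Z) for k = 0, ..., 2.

H_0 = Z,  H_1 = Z^2,  H_2 = 0.

We work with the vertex ordering 1 < 2 < 3 < 4 < 5 < 6 < 7 < 8 < 9 < 10. The simplices of K, each written with vertices in increasing order, are:

  0-simplices (10): [1], [2], [3], [4], [5], [6], [7], [8], [9], [10]
  1-simplices (12): [1,2], [1,5], [1,9], [2,3], [3,5], [3,8], [3,10], [4,8], [4,9], [5,6], [5,9], [7,10]
  2-simplices (1): [1,5,9]

giving chain groups C_0 ≅ Z^10, C_1 ≅ Z^12, C_2 ≅ Z^1.

Boundary ∂_1: C_1 → C_0 maps an edge to its endpoints' difference, ∂[p,q] = q − p.
The resulting 10×12 matrix has rank 9, and its Smith normal form has invariant factors (1,1,1,1,1,1,1,1,1).

Boundary ∂_2: C_2 → C_1 acts by ∂[p,q,r] = [q,r] − [p,r] + [p,q]. For instance
  ∂[1,5,9] = [5,9] − [1,9] + [1,5].
This gives a 12×1 integer matrix of rank 1; reducing to Smith normal form yields diagonal entries (1).

Reading off H_k = ker ∂_k / im ∂_{k+1}:

  H_0: rank C_0 − rank ∂_1 = 10 − 9 = 1, and the invariant factors of ∂_1 are all 1, so H_0 = Z.
  H_1: rank ker ∂_1 − rank ∂_2 = (12 − 9) − 1 = 2, and the invariant factors of ∂_2 are all 1, so H_1 = Z^2.
  H_2: rank ker ∂_2 − rank ∂_3 = (1 − 1) − 0 = 0, and there is no ∂_3, so H_2 = 0.

As a check, the Euler characteristic is 10 − 12 + 1 = -1, which agrees with 1 − 2 + 0 = -1.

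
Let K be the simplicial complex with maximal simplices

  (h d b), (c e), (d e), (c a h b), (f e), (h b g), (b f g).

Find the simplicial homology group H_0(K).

H_0 ≅ Z.

We work with the vertex ordering a < b < c < d < e < f < g < h. The simplices of K, each written with vertices in increasing order, are:

  0-simplices (8): a, b, c, d, e, f, g, h
  1-simplices (15): ab, ac, ah, bc, bd, bf, bg, bh, ce, ch, de, dh, ef, fg, gh
  2-simplices (7): abc, abh, ach, bch, bdh, bfg, bgh
  3-simplices (1): abch

giving chain groups C_0 ≅ Z^8, C_1 ≅ Z^15, C_2 ≅ Z^7, C_3 ≅ Z^1.

∂_1: C_1 → C_0 maps an edge to its endpoints' difference, ∂[p,q] = q − p. For instance
  ∂bh = h − b.
As a 8×15 matrix over Z this has rank 7, with invariant factors (1,1,1,1,1,1,1).

∂_2: C_2 → C_1 maps a triangle to the signed sum of its edges. For instance
  ∂abh = bh − ah + ab,
  ∂bdh = dh − bh + bd.
This gives a 15×7 integer matrix of rank 6; reducing to Smith normal form yields diagonal entries (1,1,1,1,1,1).

∂_3: C_3 → C_2 sends each 3-simplex σ to the alternating sum Σ_i (−1)^i (σ with its i-th vertex removed). For instance
  ∂abch = bch − ach + abh − abc.
This gives a 7×1 integer matrix of rank 1; reducing to Smith normal form yields diagonal entries (1).

Now H_k = ker ∂_k / im ∂_{k+1}, so:

  H_0: rank C_0 − rank ∂_1 = 8 − 7 = 1, and the invariant factors of ∂_1 are all 1, so H_0 = Z.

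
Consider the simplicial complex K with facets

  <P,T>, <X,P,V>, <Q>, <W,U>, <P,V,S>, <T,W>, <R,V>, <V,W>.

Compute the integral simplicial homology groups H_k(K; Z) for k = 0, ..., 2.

K has 9 vertices, 10 edges, 2 triangles.
rank ∂_0 = 0, rank ∂_1 = 7 ⇒ b_0 = 9 − 0 − 7 = 2; all invariant factors of ∂_1 are 1 so no torsion. So H_0 = Z^2.
rank ∂_1 = 7, rank ∂_2 = 2 ⇒ b_1 = 10 − 7 − 2 = 1; all invariant factors of ∂_2 are 1 so no torsion. So H_1 = Z.
rank ∂_2 = 2, rank ∂_3 = 0 ⇒ b_2 = 2 − 2 − 0 = 0. So H_2 = 0.

H_0 = Z^2,  H_1 = Z,  H_2 = 0.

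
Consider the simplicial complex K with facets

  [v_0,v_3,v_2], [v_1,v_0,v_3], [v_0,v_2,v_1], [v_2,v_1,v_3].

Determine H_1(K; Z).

Take the total order v_0 < v_1 < v_2 < v_3 on the vertex set. Then K (dimension 2) consists of the simplices:

  0-simplices (4): [v_0], [v_1], [v_2], [v_3]
  1-simplices (6): [v_0,v_1], [v_0,v_2], [v_0,v_3], [v_1,v_2], [v_1,v_3], [v_2,v_3]
  2-simplices (4): [v_0,v_1,v_2], [v_0,v_1,v_3], [v_0,v_2,v_3], [v_1,v_2,v_3]

so the chain groups are C_0 ≅ Z^4, C_1 ≅ Z^6, C_2 ≅ Z^4.

The boundary map ∂_1: C_1 → C_0 sends each edge [p,q] (with p < q) to q − p.
The 4×6 boundary matrix has rank 3 and Smith normal form diag(1,1,1).

Boundary ∂_2: C_2 → C_1 acts by ∂[p,q,r] = [q,r] − [p,r] + [p,q]. For instance
  ∂[v_0,v_2,v_3] = [v_2,v_3] − [v_0,v_3] + [v_0,v_2],
  ∂[v_1,v_2,v_3] = [v_2,v_3] − [v_1,v_3] + [v_1,v_2].
As a 6×4 matrix over Z this has rank 3, with invariant factors (1,1,1).

From H_k ≅ ker(∂_k) / im(∂_{k+1}) we obtain:

  H_1: rank ker ∂_1 − rank ∂_2 = (6 − 3) − 3 = 0, and the invariant factors of ∂_2 are all 1, so H_1 ≅ 0.

H_1 ≅ 0.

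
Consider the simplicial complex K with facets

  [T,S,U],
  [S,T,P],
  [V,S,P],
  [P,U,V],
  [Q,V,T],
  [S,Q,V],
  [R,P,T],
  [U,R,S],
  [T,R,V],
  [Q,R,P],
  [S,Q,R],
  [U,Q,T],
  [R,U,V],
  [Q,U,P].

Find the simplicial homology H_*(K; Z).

Order the vertices as P < Q < R < S < T < U < V. Listing each simplex with vertices in this order, K has dimension 2 with simplices:

  0-simplices (7): P, Q, R, S, T, U, V
  1-simplices (21): PQ, PR, PS, PT, PU, PV, QR, QS, QT, QU, QV, RS, RT, RU, RV, ST, SU, SV, TU, TV, UV
  2-simplices (14): PQR, PQU, PRT, PST, PSV, PUV, QRS, QSV, QTU, QTV, RSU, RTV, RUV, STU

so the chain groups are C_0 ≅ Z^7, C_1 ≅ Z^21, C_2 ≅ Z^14.

Boundary ∂_1: C_1 → C_0 maps an edge to its endpoints' difference, ∂[p,q] = q − p.
The 7×21 boundary matrix has rank 6 and Smith normal form diag(1,1,1,1,1,1).

Boundary ∂_2: C_2 → C_1 acts by ∂[p,q,r] = [q,r] − [p,r] + [p,q]. For instance
  ∂PSV = SV − PV + PS,
  ∂PUV = UV − PV + PU.
The 21×14 boundary matrix has rank 13 and Smith normal form diag(1,1,1,1,1,1,1,1,1,1,1,1,1).

From H_k ≅ ker(∂_k) / im(∂_{k+1}) we obtain:

  H_0: rank C_0 − rank ∂_1 = 7 − 6 = 1, and the invariant factors of ∂_1 are all 1, so H_0 = Z.
  H_1: rank ker ∂_1 − rank ∂_2 = (21 − 6) − 13 = 2, and the invariant factors of ∂_2 are all 1, so H_1 = Z^2.
  H_2: rank ker ∂_2 − rank ∂_3 = (14 − 13) − 0 = 1, and there is no ∂_3, so H_2 = Z.

H_0 ≅ Z,  H_1 ≅ Z^2,  H_2 ≅ Z.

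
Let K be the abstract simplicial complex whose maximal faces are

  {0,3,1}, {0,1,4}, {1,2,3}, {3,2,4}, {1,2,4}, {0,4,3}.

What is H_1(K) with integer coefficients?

We work with the vertex ordering 0 < 1 < 2 < 3 < 4. The simplices of K, each written with vertices in increasing order, are:

  0-simplices (5): [0], [1], [2], [3], [4]
  1-simplices (9): [0,1], [0,3], [0,4], [1,2], [1,3], [1,4], [2,3], [2,4], [3,4]
  2-simplices (6): [0,1,3], [0,1,4], [0,3,4], [1,2,3], [1,2,4], [2,3,4]

giving chain groups C_0 ≅ Z^5, C_1 ≅ Z^9, C_2 ≅ Z^6.

∂_1: C_1 → C_0 maps an edge to its endpoints' difference, ∂[p,q] = q − p.
This gives a 5×9 integer matrix of rank 4; reducing to Smith normal form yields diagonal entries (1,1,1,1).

Boundary ∂_2: C_2 → C_1 maps a triangle to the signed sum of its edges. For instance
  ∂[2,3,4] = [3,4] − [2,4] + [2,3],
  ∂[0,3,4] = [3,4] − [0,4] + [0,3].
This gives a 9×6 integer matrix of rank 5; reducing to Smith normal form yields diagonal entries (1,1,1,1,1).

Reading off H_k = ker ∂_k / im ∂_{k+1}:

  H_1: rank ker ∂_1 − rank ∂_2 = (9 − 4) − 5 = 0, and the invariant factors of ∂_2 are all 1, so H_1 = 0.

H_1 = 0.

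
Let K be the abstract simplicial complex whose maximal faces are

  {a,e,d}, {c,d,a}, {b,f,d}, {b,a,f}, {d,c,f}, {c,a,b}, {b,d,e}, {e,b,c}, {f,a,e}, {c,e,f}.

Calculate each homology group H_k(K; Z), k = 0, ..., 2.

Order the vertices as a < b < c < d < e < f. Listing each simplex with vertices in this order, K has dimension 2 with simplices:

  0-simplices (6): a, b, c, d, e, f
  1-simplices (15): ab, ac, ad, ae, af, bc, bd, be, bf, cd, ce, cf, de, df, ef
  2-simplices (10): abc, abf, acd, ade, aef, bce, bde, bdf, cdf, cef

so the chain groups are C_0 ≅ Z^6, C_1 ≅ Z^15, C_2 ≅ Z^10.

∂_1: C_1 → C_0 sends each edge [p,q] (with p < q) to q − p.
As a 6×15 matrix over Z this has rank 5, with invariant factors (1,1,1,1,1).

∂_2: C_2 → C_1 maps a triangle to the signed sum of its edges. For instance
  ∂ade = de − ae + ad,
  ∂aef = ef − af + ae.
The resulting 15×10 matrix has rank 10, and its Smith normal form has invariant factors (1,1,1,1,1,1,1,1,1,2).

From H_k ≅ ker(∂_k) / im(∂_{k+1}) we obtain:

  H_0: rank C_0 − rank ∂_1 = 6 − 5 = 1, and the invariant factors of ∂_1 are all 1, so H_0 ≅ Z.
  H_1: rank ker ∂_1 − rank ∂_2 = (15 − 5) − 10 = 0, and ∂_2 has invariant factor 2 > 1, so H_1 ≅ Z/2.
  H_2: rank ker ∂_2 − rank ∂_3 = (10 − 10) − 0 = 0, and there is no ∂_3, so H_2 ≅ 0.

H_0 ≅ Z,  H_1 ≅ Z/2,  H_2 = 0.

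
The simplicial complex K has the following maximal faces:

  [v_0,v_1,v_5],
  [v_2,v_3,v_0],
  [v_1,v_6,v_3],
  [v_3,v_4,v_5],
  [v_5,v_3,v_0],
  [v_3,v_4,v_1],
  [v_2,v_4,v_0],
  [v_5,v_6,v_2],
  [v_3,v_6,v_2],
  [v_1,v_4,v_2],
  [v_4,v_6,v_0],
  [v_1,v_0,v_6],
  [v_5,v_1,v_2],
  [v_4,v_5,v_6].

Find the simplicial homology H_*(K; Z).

We work with the vertex ordering v_0 < v_1 < v_2 < v_3 < v_4 < v_5 < v_6. The simplices of K, each written with vertices in increasing order, are:

  0-simplices (7): [v_0], [v_1], [v_2], [v_3], [v_4], [v_5], [v_6]
  1-simplices (21): (21 of them)
  2-simplices (14): (14 of them)

so the chain groups are C_0 ≅ Z^7, C_1 ≅ Z^21, C_2 ≅ Z^14.

∂_1: C_1 → C_0 maps an edge to its endpoints' difference, ∂[p,q] = q − p.
The 7×21 boundary matrix has rank 6 and Smith normal form diag(1,1,1,1,1,1).

∂_2: C_2 → C_1 sends each 2-simplex [p,q,r] to [q,r] − [p,r] + [p,q]. For instance
  ∂[v_3,v_4,v_5] = [v_4,v_5] − [v_3,v_5] + [v_3,v_4],
  ∂[v_1,v_3,v_4] = [v_3,v_4] − [v_1,v_4] + [v_1,v_3].
The resulting 21×14 matrix has rank 13, and its Smith normal form has invariant factors (1,1,1,1,1,1,1,1,1,1,1,1,1).

From H_k ≅ ker(∂_k) / im(∂_{k+1}) we obtain:

  H_0: rank C_0 − rank ∂_1 = 7 − 6 = 1, and the invariant factors of ∂_1 are all 1, so H_0 ≅ Z.
  H_1: rank ker ∂_1 − rank ∂_2 = (21 − 6) − 13 = 2, and the invariant factors of ∂_2 are all 1, so H_1 ≅ Z^2.
  H_2: rank ker ∂_2 − rank ∂_3 = (14 − 13) − 0 = 1, and there is no ∂_3, so H_2 ≅ Z.

H_0 ≅ Z,  H_1 ≅ Z^2,  H_2 ≅ Z.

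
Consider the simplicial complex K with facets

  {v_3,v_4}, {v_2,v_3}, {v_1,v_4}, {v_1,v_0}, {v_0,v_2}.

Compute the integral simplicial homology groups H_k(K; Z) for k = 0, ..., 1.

Fix the vertex order v_0 < v_1 < v_2 < v_3 < v_4 and write every simplex with vertices in increasing order. Then dim K = 1 and the simplices of K are:

  0-simplices (5): [v_0], [v_1], [v_2], [v_3], [v_4]
  1-simplices (5): [v_0,v_1], [v_0,v_2], [v_1,v_4], [v_2,v_3], [v_3,v_4]

so the chain groups are C_0 ≅ Z^5, C_1 ≅ Z^5.

Boundary ∂_1: C_1 → C_0 sends each edge [p,q] (with p < q) to q − p.
This gives a 5×5 integer matrix of rank 4; reducing to Smith normal form yields diagonal entries (1,1,1,1).

Now H_k = ker ∂_k / im ∂_{k+1}, so:

  H_0: rank C_0 − rank ∂_1 = 5 − 4 = 1, and the invariant factors of ∂_1 are all 1, so H_0 ≅ Z.
  H_1: rank ker ∂_1 − rank ∂_2 = (5 − 4) − 0 = 1, and there is no ∂_2, so H_1 ≅ Z.

As a check, the Euler characteristic is 5 − 5 = 0, which agrees with 1 − 1 = 0.

H_0 = Z,  H_1 = Z.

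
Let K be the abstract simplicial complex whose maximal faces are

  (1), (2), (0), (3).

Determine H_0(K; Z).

Take the total order 0 < 1 < 2 < 3 on the vertex set. Then K (dimension 0) consists of the simplices:

  0-simplices (4): [0], [1], [2], [3]

so the chain groups are C_0 ≅ Z^4.

From H_k ≅ ker(∂_k) / im(∂_{k+1}) we obtain:

  H_0: rank C_0 − rank ∂_1 = 4 − 0 = 4, and there is no ∂_1, so H_0 = Z^4.

H_0 ≅ Z^4.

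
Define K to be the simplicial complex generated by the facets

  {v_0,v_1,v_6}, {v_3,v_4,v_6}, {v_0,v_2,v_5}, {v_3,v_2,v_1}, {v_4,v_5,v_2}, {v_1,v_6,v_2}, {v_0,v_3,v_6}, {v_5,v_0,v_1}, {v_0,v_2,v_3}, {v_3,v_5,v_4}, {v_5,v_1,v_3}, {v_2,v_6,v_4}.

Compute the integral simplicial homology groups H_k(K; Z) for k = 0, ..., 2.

H_0 = Z,  H_1 = Z/2Z,  H_2 = 0.

Take the total order v_0 < v_1 < v_2 < v_3 < v_4 < v_5 < v_6 on the vertex set. Then K (dimension 2) consists of the simplices:

  0-simplices (7): [v_0], [v_1], [v_2], [v_3], [v_4], [v_5], [v_6]
  1-simplices (18): (18 of them)
  2-simplices (12): (12 of them)

giving chain groups C_0 ≅ Z^7, C_1 ≅ Z^18, C_2 ≅ Z^12.

The boundary map ∂_1: C_1 → C_0 is given by ∂[p,q] = [q] − [p].
The resulting 7×18 matrix has rank 6, and its Smith normal form has invariant factors (1,1,1,1,1,1).

The boundary map ∂_2: C_2 → C_1 acts by ∂[p,q,r] = [q,r] − [p,r] + [p,q]. For instance
  ∂[v_0,v_2,v_3] = [v_2,v_3] − [v_0,v_3] + [v_0,v_2],
  ∂[v_1,v_2,v_3] = [v_2,v_3] − [v_1,v_3] + [v_1,v_2].
The resulting 18×12 matrix has rank 12, and its Smith normal form has invariant factors (1,1,1,1,1,1,1,1,1,1,1,2).

Now H_k = ker ∂_k / im ∂_{k+1}, so:

  H_0: rank C_0 − rank ∂_1 = 7 − 6 = 1, and the invariant factors of ∂_1 are all 1, so H_0 ≅ Z.
  H_1: rank ker ∂_1 − rank ∂_2 = (18 − 6) − 12 = 0, and ∂_2 has invariant factor 2 > 1, so H_1 ≅ Z/2Z.
  H_2: rank ker ∂_2 − rank ∂_3 = (12 − 12) − 0 = 0, and there is no ∂_3, so H_2 ≅ 0.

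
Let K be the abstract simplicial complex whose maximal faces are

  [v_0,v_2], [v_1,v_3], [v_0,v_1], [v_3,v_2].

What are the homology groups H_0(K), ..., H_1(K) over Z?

K has 4 vertices, 4 edges.
rank ∂_0 = 0, rank ∂_1 = 3 ⇒ b_0 = 4 − 0 − 3 = 1; all invariant factors of ∂_1 are 1 so no torsion. So H_0 ≅ Z.
rank ∂_1 = 3, rank ∂_2 = 0 ⇒ b_1 = 4 − 3 − 0 = 1. So H_1 ≅ Z.

H_0 ≅ Z,  H_1 ≅ Z.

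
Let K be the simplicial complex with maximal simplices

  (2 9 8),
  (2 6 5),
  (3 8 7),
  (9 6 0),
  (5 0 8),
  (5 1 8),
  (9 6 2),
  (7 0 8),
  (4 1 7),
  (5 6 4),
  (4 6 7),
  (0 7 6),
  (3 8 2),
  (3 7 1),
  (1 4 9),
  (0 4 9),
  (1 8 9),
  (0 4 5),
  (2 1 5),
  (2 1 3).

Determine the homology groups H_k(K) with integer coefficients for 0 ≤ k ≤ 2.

H_0 = Z,  H_1 = Z ⊕ Z/2Z,  H_2 = 0.

Order the vertices as 0 < 1 < 2 < 3 < 4 < 5 < 6 < 7 < 8 < 9. Listing each simplex with vertices in this order, K has dimension 2 with simplices:

  0-simplices (10): [0], [1], [2], [3], [4], [5], [6], [7], [8], [9]
  1-simplices (30): (30 of them)
  2-simplices (20): (20 of them)

giving chain groups C_0 ≅ Z^10, C_1 ≅ Z^30, C_2 ≅ Z^20.

∂_1: C_1 → C_0 sends each edge [p,q] (with p < q) to q − p. For instance
  ∂[4,6] = [6] − [4].
As a 10×30 matrix over Z this has rank 9, with invariant factors (1,1,1,1,1,1,1,1,1).

∂_2: C_2 → C_1 acts by ∂[p,q,r] = [q,r] − [p,r] + [p,q]. For instance
  ∂[0,4,5] = [4,5] − [0,5] + [0,4],
  ∂[1,2,3] = [2,3] − [1,3] + [1,2].
This gives a 30×20 integer matrix of rank 20; reducing to Smith normal form yields diagonal entries (1,1,1,1,1,1,1,1,1,1,1,1,1,1,1,1,1,1,1,2).

From H_k ≅ ker(∂_k) / im(∂_{k+1}) we obtain:

  H_0: rank C_0 − rank ∂_1 = 10 − 9 = 1, and the invariant factors of ∂_1 are all 1, so H_0 = Z.
  H_1: rank ker ∂_1 − rank ∂_2 = (30 − 9) − 20 = 1, and ∂_2 has invariant factor 2 > 1, so H_1 = Z ⊕ Z/2Z.
  H_2: rank ker ∂_2 − rank ∂_3 = (20 − 20) − 0 = 0, and there is no ∂_3, so H_2 = 0.

As a check, the Euler characteristic is 10 − 30 + 20 = 0, which agrees with 1 − 1 + 0 = 0.
(K is a triangulation of the Klein bottle.)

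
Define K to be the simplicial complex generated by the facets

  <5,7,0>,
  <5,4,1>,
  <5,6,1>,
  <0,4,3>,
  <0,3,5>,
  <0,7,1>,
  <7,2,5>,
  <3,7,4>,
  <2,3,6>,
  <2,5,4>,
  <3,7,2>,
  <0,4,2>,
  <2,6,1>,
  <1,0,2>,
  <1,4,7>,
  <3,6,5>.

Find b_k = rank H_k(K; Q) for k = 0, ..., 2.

Order the vertices as 0 < 1 < 2 < 3 < 4 < 5 < 6 < 7. Listing each simplex with vertices in this order, K has dimension 2 with simplices:

  0-simplices (8): [0], [1], [2], [3], [4], [5], [6], [7]
  1-simplices (24): (24 of them)
  2-simplices (16): [0,1,2], [0,1,7], [0,2,4], [0,3,4], [0,3,5], [0,5,7], [1,2,6], [1,4,5], [1,4,7], [1,5,6], [2,3,6], [2,3,7], [2,4,5], [2,5,7], [3,4,7], [3,5,6]

so the chain groups are C_0 ≅ Z^8, C_1 ≅ Z^24, C_2 ≅ Z^16.

The boundary map ∂_1: C_1 → C_0 sends each edge [p,q] (with p < q) to q − p. For instance
  ∂[2,4] = [4] − [2].
As a 8×24 matrix over Z this has rank 7, with invariant factors (1,1,1,1,1,1,1).

∂_2: C_2 → C_1 maps a triangle to the signed sum of its edges. For instance
  ∂[0,1,2] = [1,2] − [0,2] + [0,1],
  ∂[1,4,7] = [4,7] − [1,7] + [1,4].
This gives a 24×16 integer matrix of rank 15; reducing to Smith normal form yields diagonal entries (1,1,1,1,1,1,1,1,1,1,1,1,1,1,1).

From H_k ≅ ker(∂_k) / im(∂_{k+1}) we obtain:

  H_0: rank C_0 − rank ∂_1 = 8 − 7 = 1, and the invariant factors of ∂_1 are all 1, so H_0 ≅ Z.
  H_1: rank ker ∂_1 − rank ∂_2 = (24 − 7) − 15 = 2, and the invariant factors of ∂_2 are all 1, so H_1 ≅ Z^2.
  H_2: rank ker ∂_2 − rank ∂_3 = (16 − 15) − 0 = 1, and there is no ∂_3, so H_2 ≅ Z.

As a check, the Euler characteristic is 8 − 24 + 16 = 0, which agrees with 1 − 2 + 1 = 0.

Hence the Betti numbers are b_0 = 1, b_1 = 2, b_2 = 1.

b_0 = 1, b_1 = 2, b_2 = 1.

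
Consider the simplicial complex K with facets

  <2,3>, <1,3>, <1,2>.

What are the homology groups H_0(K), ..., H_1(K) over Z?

H_0 = Z,  H_1 = Z.

Order the vertices as 1 < 2 < 3. Listing each simplex with vertices in this order, K has dimension 1 with simplices:

  0-simplices (3): [1], [2], [3]
  1-simplices (3): [1,2], [1,3], [2,3]

so the chain groups are C_0 ≅ Z^3, C_1 ≅ Z^3.

The boundary map ∂_1: C_1 → C_0 maps an edge to its endpoints' difference, ∂[p,q] = q − p. For instance
  ∂[1,3] = [3] − [1].
As a 3×3 matrix over Z this has rank 2, with invariant factors (1,1).

Computing H_k = (kernel of ∂_k) / (image of ∂_{k+1}):

  H_0: rank C_0 − rank ∂_1 = 3 − 2 = 1, and the invariant factors of ∂_1 are all 1, so H_0 ≅ Z.
  H_1: rank ker ∂_1 − rank ∂_2 = (3 − 2) − 0 = 1, and there is no ∂_2, so H_1 ≅ Z.

As a check, the Euler characteristic is 3 − 3 = 0, which agrees with 1 − 1 = 0.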